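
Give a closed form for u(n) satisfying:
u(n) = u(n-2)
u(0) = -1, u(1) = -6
Characteristic equation: x² - 1 = 0, which factors as (x - (-1))(x - (1)) = 0.
Roots r₁ = -1, r₂ = 1 (distinct).
General solution: u(n) = A·(-1)^n + B·(1)^n.
From u(0) = -1: A + B = -1.
From u(1) = -6: -A + B = -6.
Solving: A = \frac{5}{2}, B = - \frac{7}{2}.
So u(n) = \frac{5 \left(-1\right)^{n}}{2} - \frac{7}{2}.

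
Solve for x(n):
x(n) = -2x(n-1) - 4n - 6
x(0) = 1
First-order linear with linear forcing.
Homogeneous solution: x_h(n) = A·(-2)^n.
Try particular x_p(n) = pn + q. Substituting:
  pn + q = -2(p(n-1) + q) - 4n - 6.
Matching the n-coefficient: p = -2p - 4 ⇒ p = - \frac{4}{3}.
Matching constants: q = 2p - 2q - 6 ⇒ q = - \frac{26}{9}.
General: x(n) = A·(-2)^n - \frac{4 n}{3} - \frac{26}{9}.
Apply x(0) = 1: A - \frac{26}{9} = 1 ⇒ A = \frac{35}{9}.
So x(n) = \frac{35 \left(-2\right)^{n}}{9} - \frac{4 n}{3} - \frac{26}{9}.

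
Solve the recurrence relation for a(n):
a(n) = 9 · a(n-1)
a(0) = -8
Pure geometric recurrence with ratio 9.
By induction a(n) = a(0) · (9)^n = - 8 \cdot 9^{n}.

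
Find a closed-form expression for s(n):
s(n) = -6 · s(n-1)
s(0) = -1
Pure geometric recurrence with ratio -6.
By induction s(n) = s(0) · (-6)^n = - \left(-6\right)^{n}.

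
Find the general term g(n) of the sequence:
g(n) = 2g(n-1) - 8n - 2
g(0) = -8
First-order linear with linear forcing.
Homogeneous solution: g_h(n) = A·(2)^n.
Try particular g_p(n) = pn + q. Substituting:
  pn + q = 2(p(n-1) + q) - 8n - 2.
Matching the n-coefficient: p = 2p - 8 ⇒ p = 8.
Matching constants: q = -2p + 2q - 2 ⇒ q = 18.
General: g(n) = A·(2)^n + 8 n + 18.
Apply g(0) = -8: A + 18 = -8 ⇒ A = -26.
So g(n) = - 26 \cdot 2^{n} + 8 n + 18.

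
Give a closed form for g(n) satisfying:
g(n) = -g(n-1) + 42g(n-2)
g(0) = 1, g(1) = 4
Characteristic equation: x² + x - 42 = 0, which factors as (x - (6))(x - (-7)) = 0.
Roots r₁ = 6, r₂ = -7 (distinct).
General solution: g(n) = A·(6)^n + B·(-7)^n.
From g(0) = 1: A + B = 1.
From g(1) = 4: 6A - 7B = 4.
Solving: A = \frac{11}{13}, B = \frac{2}{13}.
So g(n) = \frac{2 \left(-7\right)^{n}}{13} + \frac{11 \cdot 6^{n}}{13}.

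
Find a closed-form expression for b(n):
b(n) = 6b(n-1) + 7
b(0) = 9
First-order linear non-homogeneous.
Homogeneous solution: b_h(n) = A·(6)^n.
Try constant particular solution b_p = K: K = 6K + 7 ⇒ K = - \frac{7}{5}.
General: b(n) = A·(6)^n - \frac{7}{5}.
Apply b(0) = 9: A - \frac{7}{5} = 9 ⇒ A = \frac{52}{5}.
So b(n) = \frac{52 \cdot 6^{n}}{5} - \frac{7}{5}.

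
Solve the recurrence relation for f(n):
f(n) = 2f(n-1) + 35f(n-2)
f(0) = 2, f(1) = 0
Characteristic equation: x² - 2x - 35 = 0, which factors as (x - (-5))(x - (7)) = 0.
Roots r₁ = -5, r₂ = 7 (distinct).
General solution: f(n) = A·(-5)^n + B·(7)^n.
From f(0) = 2: A + B = 2.
From f(1) = 0: -5A + 7B = 0.
Solving: A = \frac{7}{6}, B = \frac{5}{6}.
So f(n) = \frac{7 \left(-5\right)^{n}}{6} + \frac{5 \cdot 7^{n}}{6}.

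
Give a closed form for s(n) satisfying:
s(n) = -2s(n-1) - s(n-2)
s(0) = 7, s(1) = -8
Characteristic equation: x² + 2x + 1 = 0, which is (x - (-1))².
Repeated root r = -1.
General solution: s(n) = (A + Bn)·(-1)^n.
From s(0) = 7: A = 7.
From s(1) = -8: (A + B)·(-1) = -8 ⇒ B = 1.
So s(n) = \left(n + 7\right) \cdot (-1)^n.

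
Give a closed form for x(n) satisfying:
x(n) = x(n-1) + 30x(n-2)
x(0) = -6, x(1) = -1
Characteristic equation: x² - x - 30 = 0, which factors as (x - (6))(x - (-5)) = 0.
Roots r₁ = 6, r₂ = -5 (distinct).
General solution: x(n) = A·(6)^n + B·(-5)^n.
From x(0) = -6: A + B = -6.
From x(1) = -1: 6A - 5B = -1.
Solving: A = - \frac{31}{11}, B = - \frac{35}{11}.
So x(n) = - \frac{35 \left(-5\right)^{n}}{11} - \frac{31 \cdot 6^{n}}{11}.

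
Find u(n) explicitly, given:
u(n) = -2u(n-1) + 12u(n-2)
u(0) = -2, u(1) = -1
Characteristic equation: x² + 2x - 12 = 0.
Discriminant Δ = (-2)² + 4·(12) = 52.
Roots r₁,₂ = (-2 ± √52)/2, so r₁ = -1 + \sqrt{13}, r₂ = - \sqrt{13} - 1.
General solution: u(n) = A·r₁^n + B·r₂^n.
From the initial conditions, A + B = -2 and r₁A + r₂B = -1.
Since r₁ - r₂ = √52: A = (-1 - (-2)r₂)/√52 = -1 - \frac{3 \sqrt{13}}{26}, and B = -2 - A = -1 + \frac{3 \sqrt{13}}{26}.
So u(n) = \left(-1 - \frac{3 \sqrt{13}}{26}\right)\left(-1 + \sqrt{13}\right)^n + \left(-1 + \frac{3 \sqrt{13}}{26}\right)\left(- \sqrt{13} - 1\right)^n.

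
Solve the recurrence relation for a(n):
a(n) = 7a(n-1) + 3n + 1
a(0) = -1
First-order linear with linear forcing.
Homogeneous solution: a_h(n) = A·(7)^n.
Try particular a_p(n) = pn + q. Substituting:
  pn + q = 7(p(n-1) + q) + 3n + 1.
Matching the n-coefficient: p = 7p + 3 ⇒ p = - \frac{1}{2}.
Matching constants: q = -7p + 7q + 1 ⇒ q = - \frac{3}{4}.
General: a(n) = A·(7)^n - \frac{n}{2} - \frac{3}{4}.
Apply a(0) = -1: A - \frac{3}{4} = -1 ⇒ A = - \frac{1}{4}.
So a(n) = - \frac{7^{n}}{4} - \frac{n}{2} - \frac{3}{4}.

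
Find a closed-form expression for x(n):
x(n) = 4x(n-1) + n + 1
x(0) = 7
First-order linear with linear forcing.
Homogeneous solution: x_h(n) = A·(4)^n.
Try particular x_p(n) = pn + q. Substituting:
  pn + q = 4(p(n-1) + q) + n + 1.
Matching the n-coefficient: p = 4p + 1 ⇒ p = - \frac{1}{3}.
Matching constants: q = -4p + 4q + 1 ⇒ q = - \frac{7}{9}.
General: x(n) = A·(4)^n - \frac{n}{3} - \frac{7}{9}.
Apply x(0) = 7: A - \frac{7}{9} = 7 ⇒ A = \frac{70}{9}.
So x(n) = \frac{70 \cdot 4^{n}}{9} - \frac{n}{3} - \frac{7}{9}.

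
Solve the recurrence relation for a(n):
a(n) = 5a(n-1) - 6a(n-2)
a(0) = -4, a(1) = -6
Characteristic equation: x² - 5x + 6 = 0, which factors as (x - (2))(x - (3)) = 0.
Roots r₁ = 2, r₂ = 3 (distinct).
General solution: a(n) = A·(2)^n + B·(3)^n.
From a(0) = -4: A + B = -4.
From a(1) = -6: 2A + 3B = -6.
Solving: A = -6, B = 2.
So a(n) = - 6 \cdot 2^{n} + 2 \cdot 3^{n}.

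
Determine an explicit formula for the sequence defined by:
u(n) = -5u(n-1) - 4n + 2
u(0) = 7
First-order linear with linear forcing.
Homogeneous solution: u_h(n) = A·(-5)^n.
Try particular u_p(n) = pn + q. Substituting:
  pn + q = -5(p(n-1) + q) - 4n + 2.
Matching the n-coefficient: p = -5p - 4 ⇒ p = - \frac{2}{3}.
Matching constants: q = 5p - 5q + 2 ⇒ q = - \frac{2}{9}.
General: u(n) = A·(-5)^n - \frac{2 n}{3} - \frac{2}{9}.
Apply u(0) = 7: A - \frac{2}{9} = 7 ⇒ A = \frac{65}{9}.
So u(n) = \frac{65 \left(-5\right)^{n}}{9} - \frac{2 n}{3} - \frac{2}{9}.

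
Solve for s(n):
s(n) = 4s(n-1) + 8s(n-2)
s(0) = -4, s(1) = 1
Characteristic equation: x² - 4x - 8 = 0.
Discriminant Δ = (4)² + 4·(8) = 48.
Roots r₁,₂ = (4 ± √48)/2, so r₁ = 2 + 2 \sqrt{3}, r₂ = 2 - 2 \sqrt{3}.
General solution: s(n) = A·r₁^n + B·r₂^n.
From the initial conditions, A + B = -4 and r₁A + r₂B = 1.
Since r₁ - r₂ = √48: A = (1 - (-4)r₂)/√48 = -2 + \frac{3 \sqrt{3}}{4}, and B = -4 - A = -2 - \frac{3 \sqrt{3}}{4}.
So s(n) = \left(-2 + \frac{3 \sqrt{3}}{4}\right)\left(2 + 2 \sqrt{3}\right)^n + \left(-2 - \frac{3 \sqrt{3}}{4}\right)\left(2 - 2 \sqrt{3}\right)^n.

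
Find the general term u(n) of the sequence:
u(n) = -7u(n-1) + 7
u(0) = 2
First-order linear non-homogeneous.
Homogeneous solution: u_h(n) = A·(-7)^n.
Try constant particular solution u_p = K: K = -7K + 7 ⇒ K = \frac{7}{8}.
General: u(n) = A·(-7)^n + \frac{7}{8}.
Apply u(0) = 2: A + \frac{7}{8} = 2 ⇒ A = \frac{9}{8}.
So u(n) = \frac{9 \left(-7\right)^{n}}{8} + \frac{7}{8}.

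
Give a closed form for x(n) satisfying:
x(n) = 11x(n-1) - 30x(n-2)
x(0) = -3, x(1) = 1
Characteristic equation: x² - 11x + 30 = 0, which factors as (x - (6))(x - (5)) = 0.
Roots r₁ = 6, r₂ = 5 (distinct).
General solution: x(n) = A·(6)^n + B·(5)^n.
From x(0) = -3: A + B = -3.
From x(1) = 1: 6A + 5B = 1.
Solving: A = 16, B = -19.
So x(n) = - 19 \cdot 5^{n} + 16 \cdot 6^{n}.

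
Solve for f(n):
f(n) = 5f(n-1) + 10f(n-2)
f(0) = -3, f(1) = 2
Characteristic equation: x² - 5x - 10 = 0.
Discriminant Δ = (5)² + 4·(10) = 65.
Roots r₁,₂ = (5 ± √65)/2, so r₁ = \frac{5}{2} + \frac{\sqrt{65}}{2}, r₂ = \frac{5}{2} - \frac{\sqrt{65}}{2}.
General solution: f(n) = A·r₁^n + B·r₂^n.
From the initial conditions, A + B = -3 and r₁A + r₂B = 2.
Since r₁ - r₂ = √65: A = (2 - (-3)r₂)/√65 = - \frac{3}{2} + \frac{19 \sqrt{65}}{130}, and B = -3 - A = - \frac{3}{2} - \frac{19 \sqrt{65}}{130}.
So f(n) = \left(- \frac{3}{2} + \frac{19 \sqrt{65}}{130}\right)\left(\frac{5}{2} + \frac{\sqrt{65}}{2}\right)^n + \left(- \frac{3}{2} - \frac{19 \sqrt{65}}{130}\right)\left(\frac{5}{2} - \frac{\sqrt{65}}{2}\right)^n.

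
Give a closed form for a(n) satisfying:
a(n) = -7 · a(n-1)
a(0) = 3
Pure geometric recurrence with ratio -7.
By induction a(n) = a(0) · (-7)^n = 3 \left(-7\right)^{n}.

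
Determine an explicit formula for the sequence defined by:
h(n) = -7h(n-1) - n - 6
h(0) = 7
First-order linear with linear forcing.
Homogeneous solution: h_h(n) = A·(-7)^n.
Try particular h_p(n) = pn + q. Substituting:
  pn + q = -7(p(n-1) + q) - n - 6.
Matching the n-coefficient: p = -7p - 1 ⇒ p = - \frac{1}{8}.
Matching constants: q = 7p - 7q - 6 ⇒ q = - \frac{55}{64}.
General: h(n) = A·(-7)^n - \frac{n}{8} - \frac{55}{64}.
Apply h(0) = 7: A - \frac{55}{64} = 7 ⇒ A = \frac{503}{64}.
So h(n) = \frac{503 \left(-7\right)^{n}}{64} - \frac{n}{8} - \frac{55}{64}.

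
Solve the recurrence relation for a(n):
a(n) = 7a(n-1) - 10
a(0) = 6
First-order linear non-homogeneous.
Homogeneous solution: a_h(n) = A·(7)^n.
Try constant particular solution a_p = K: K = 7K - 10 ⇒ K = \frac{5}{3}.
General: a(n) = A·(7)^n + \frac{5}{3}.
Apply a(0) = 6: A + \frac{5}{3} = 6 ⇒ A = \frac{13}{3}.
So a(n) = \frac{13 \cdot 7^{n}}{3} + \frac{5}{3}.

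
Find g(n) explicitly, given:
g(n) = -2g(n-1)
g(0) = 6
This is a homogeneous first-order recurrence with ratio -2.
By induction g(n) = g(0) · (-2)^n = 6 \left(-2\right)^{n}.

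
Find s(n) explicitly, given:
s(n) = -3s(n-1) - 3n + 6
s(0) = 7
First-order linear with linear forcing.
Homogeneous solution: s_h(n) = A·(-3)^n.
Try particular s_p(n) = pn + q. Substituting:
  pn + q = -3(p(n-1) + q) - 3n + 6.
Matching the n-coefficient: p = -3p - 3 ⇒ p = - \frac{3}{4}.
Matching constants: q = 3p - 3q + 6 ⇒ q = \frac{15}{16}.
General: s(n) = A·(-3)^n - \frac{3 n}{4} + \frac{15}{16}.
Apply s(0) = 7: A + \frac{15}{16} = 7 ⇒ A = \frac{97}{16}.
So s(n) = \frac{97 \left(-3\right)^{n}}{16} - \frac{3 n}{4} + \frac{15}{16}.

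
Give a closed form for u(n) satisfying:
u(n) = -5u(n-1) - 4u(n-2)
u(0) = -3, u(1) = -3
Characteristic equation: x² + 5x + 4 = 0, which factors as (x - (-4))(x - (-1)) = 0.
Roots r₁ = -4, r₂ = -1 (distinct).
General solution: u(n) = A·(-4)^n + B·(-1)^n.
From u(0) = -3: A + B = -3.
From u(1) = -3: -4A - B = -3.
Solving: A = 2, B = -5.
So u(n) = - 5 \left(-1\right)^{n} + 2 \left(-4\right)^{n}.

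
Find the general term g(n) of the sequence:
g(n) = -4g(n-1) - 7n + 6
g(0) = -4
First-order linear with linear forcing.
Homogeneous solution: g_h(n) = A·(-4)^n.
Try particular g_p(n) = pn + q. Substituting:
  pn + q = -4(p(n-1) + q) - 7n + 6.
Matching the n-coefficient: p = -4p - 7 ⇒ p = - \frac{7}{5}.
Matching constants: q = 4p - 4q + 6 ⇒ q = \frac{2}{25}.
General: g(n) = A·(-4)^n - \frac{7 n}{5} + \frac{2}{25}.
Apply g(0) = -4: A + \frac{2}{25} = -4 ⇒ A = - \frac{102}{25}.
So g(n) = - \frac{102 \left(-4\right)^{n}}{25} - \frac{7 n}{5} + \frac{2}{25}.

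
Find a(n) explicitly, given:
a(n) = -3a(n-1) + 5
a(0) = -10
First-order linear non-homogeneous.
Homogeneous solution: a_h(n) = A·(-3)^n.
Try constant particular solution a_p = K: K = -3K + 5 ⇒ K = \frac{5}{4}.
General: a(n) = A·(-3)^n + \frac{5}{4}.
Apply a(0) = -10: A + \frac{5}{4} = -10 ⇒ A = - \frac{45}{4}.
So a(n) = \frac{5}{4} - \frac{45 \left(-3\right)^{n}}{4}.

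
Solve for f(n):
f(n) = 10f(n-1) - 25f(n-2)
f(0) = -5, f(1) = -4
Characteristic equation: x² - 10x + 25 = 0, which is (x - (5))².
Repeated root r = 5.
General solution: f(n) = (A + Bn)·(5)^n.
From f(0) = -5: A = -5.
From f(1) = -4: (A + B)·(5) = -4 ⇒ B = \frac{21}{5}.
So f(n) = \left(\frac{21 n}{5} - 5\right) \cdot (5)^n.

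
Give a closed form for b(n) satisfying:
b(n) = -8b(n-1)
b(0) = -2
This is a homogeneous first-order recurrence with ratio -8.
By induction b(n) = b(0) · (-8)^n = - 2 \left(-8\right)^{n}.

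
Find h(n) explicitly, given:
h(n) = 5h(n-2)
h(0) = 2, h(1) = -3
Characteristic equation: x² - 5 = 0.
Discriminant Δ = (0)² + 4·(5) = 20.
Roots r₁,₂ = (0 ± √20)/2, so r₁ = \sqrt{5}, r₂ = - \sqrt{5}.
General solution: h(n) = A·r₁^n + B·r₂^n.
From the initial conditions, A + B = 2 and r₁A + r₂B = -3.
Since r₁ - r₂ = √20: A = (-3 - (2)r₂)/√20 = 1 - \frac{3 \sqrt{5}}{10}, and B = 2 - A = \frac{3 \sqrt{5}}{10} + 1.
So h(n) = \left(1 - \frac{3 \sqrt{5}}{10}\right)\left(\sqrt{5}\right)^n + \left(\frac{3 \sqrt{5}}{10} + 1\right)\left(- \sqrt{5}\right)^n.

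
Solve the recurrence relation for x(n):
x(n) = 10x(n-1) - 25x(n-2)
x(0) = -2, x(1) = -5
Characteristic equation: x² - 10x + 25 = 0, which is (x - (5))².
Repeated root r = 5.
General solution: x(n) = (A + Bn)·(5)^n.
From x(0) = -2: A = -2.
From x(1) = -5: (A + B)·(5) = -5 ⇒ B = 1.
So x(n) = \left(n - 2\right) \cdot (5)^n.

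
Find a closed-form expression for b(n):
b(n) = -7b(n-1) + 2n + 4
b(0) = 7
First-order linear with linear forcing.
Homogeneous solution: b_h(n) = A·(-7)^n.
Try particular b_p(n) = pn + q. Substituting:
  pn + q = -7(p(n-1) + q) + 2n + 4.
Matching the n-coefficient: p = -7p + 2 ⇒ p = \frac{1}{4}.
Matching constants: q = 7p - 7q + 4 ⇒ q = \frac{23}{32}.
General: b(n) = A·(-7)^n + \frac{n}{4} + \frac{23}{32}.
Apply b(0) = 7: A + \frac{23}{32} = 7 ⇒ A = \frac{201}{32}.
So b(n) = \frac{201 \left(-7\right)^{n}}{32} + \frac{n}{4} + \frac{23}{32}.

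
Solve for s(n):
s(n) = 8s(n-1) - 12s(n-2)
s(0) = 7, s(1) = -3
Characteristic equation: x² - 8x + 12 = 0, which factors as (x - (2))(x - (6)) = 0.
Roots r₁ = 2, r₂ = 6 (distinct).
General solution: s(n) = A·(2)^n + B·(6)^n.
From s(0) = 7: A + B = 7.
From s(1) = -3: 2A + 6B = -3.
Solving: A = \frac{45}{4}, B = - \frac{17}{4}.
So s(n) = \frac{45 \cdot 2^{n}}{4} - \frac{17 \cdot 6^{n}}{4}.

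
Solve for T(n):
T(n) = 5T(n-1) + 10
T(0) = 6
First-order linear non-homogeneous.
Homogeneous solution: T_h(n) = A·(5)^n.
Try constant particular solution T_p = K: K = 5K + 10 ⇒ K = - \frac{5}{2}.
General: T(n) = A·(5)^n - \frac{5}{2}.
Apply T(0) = 6: A - \frac{5}{2} = 6 ⇒ A = \frac{17}{2}.
So T(n) = \frac{17 \cdot 5^{n}}{2} - \frac{5}{2}.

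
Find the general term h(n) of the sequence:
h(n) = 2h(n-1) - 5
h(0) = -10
First-order linear non-homogeneous.
Homogeneous solution: h_h(n) = A·(2)^n.
Try constant particular solution h_p = K: K = 2K - 5 ⇒ K = 5.
General: h(n) = A·(2)^n + 5.
Apply h(0) = -10: A + 5 = -10 ⇒ A = -15.
So h(n) = 5 - 15 \cdot 2^{n}.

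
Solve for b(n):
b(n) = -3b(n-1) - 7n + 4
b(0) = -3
First-order linear with linear forcing.
Homogeneous solution: b_h(n) = A·(-3)^n.
Try particular b_p(n) = pn + q. Substituting:
  pn + q = -3(p(n-1) + q) - 7n + 4.
Matching the n-coefficient: p = -3p - 7 ⇒ p = - \frac{7}{4}.
Matching constants: q = 3p - 3q + 4 ⇒ q = - \frac{5}{16}.
General: b(n) = A·(-3)^n - \frac{7 n}{4} - \frac{5}{16}.
Apply b(0) = -3: A - \frac{5}{16} = -3 ⇒ A = - \frac{43}{16}.
So b(n) = - \frac{43 \left(-3\right)^{n}}{16} - \frac{7 n}{4} - \frac{5}{16}.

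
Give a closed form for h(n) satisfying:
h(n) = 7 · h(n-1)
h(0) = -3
Pure geometric recurrence with ratio 7.
By induction h(n) = h(0) · (7)^n = - 3 \cdot 7^{n}.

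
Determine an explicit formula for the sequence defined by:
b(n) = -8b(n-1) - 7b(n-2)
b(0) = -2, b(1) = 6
Characteristic equation: x² + 8x + 7 = 0, which factors as (x - (-1))(x - (-7)) = 0.
Roots r₁ = -1, r₂ = -7 (distinct).
General solution: b(n) = A·(-1)^n + B·(-7)^n.
From b(0) = -2: A + B = -2.
From b(1) = 6: -A - 7B = 6.
Solving: A = - \frac{4}{3}, B = - \frac{2}{3}.
So b(n) = - \frac{4 \left(-1\right)^{n}}{3} - \frac{2 \left(-7\right)^{n}}{3}.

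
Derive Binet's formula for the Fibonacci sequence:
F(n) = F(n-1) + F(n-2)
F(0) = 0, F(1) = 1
This is the Fibonacci sequence.
Characteristic equation: x² - x - 1 = 0; roots r₁ = \frac{1}{2} + \frac{\sqrt{5}}{2}, r₂ = \frac{1}{2} - \frac{\sqrt{5}}{2}.
General: F(n) = A·r₁^n + B·r₂^n. Solving with F(0)=0, F(1)=1 gives A = \frac{\sqrt{5}}{5}, B = - \frac{\sqrt{5}}{5}.
So F(n) = \frac{2^{- n} \sqrt{5} \left(- \left(1 - \sqrt{5}\right)^{n} + \left(1 + \sqrt{5}\right)^{n}\right)}{5}.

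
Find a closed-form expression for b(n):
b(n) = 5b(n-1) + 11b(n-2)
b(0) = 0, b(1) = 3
Characteristic equation: x² - 5x - 11 = 0.
Discriminant Δ = (5)² + 4·(11) = 69.
Roots r₁,₂ = (5 ± √69)/2, so r₁ = \frac{5}{2} + \frac{\sqrt{69}}{2}, r₂ = \frac{5}{2} - \frac{\sqrt{69}}{2}.
General solution: b(n) = A·r₁^n + B·r₂^n.
From the initial conditions, A + B = 0 and r₁A + r₂B = 3.
Since r₁ - r₂ = √69: A = (3 - (0)r₂)/√69 = \frac{\sqrt{69}}{23}, and B = 0 - A = - \frac{\sqrt{69}}{23}.
So b(n) = \left(\frac{\sqrt{69}}{23}\right)\left(\frac{5}{2} + \frac{\sqrt{69}}{2}\right)^n + \left(- \frac{\sqrt{69}}{23}\right)\left(\frac{5}{2} - \frac{\sqrt{69}}{2}\right)^n.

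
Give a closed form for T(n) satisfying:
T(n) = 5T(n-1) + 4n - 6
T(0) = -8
First-order linear with linear forcing.
Homogeneous solution: T_h(n) = A·(5)^n.
Try particular T_p(n) = pn + q. Substituting:
  pn + q = 5(p(n-1) + q) + 4n - 6.
Matching the n-coefficient: p = 5p + 4 ⇒ p = -1.
Matching constants: q = -5p + 5q - 6 ⇒ q = \frac{1}{4}.
General: T(n) = A·(5)^n - n + \frac{1}{4}.
Apply T(0) = -8: A + \frac{1}{4} = -8 ⇒ A = - \frac{33}{4}.
So T(n) = - \frac{33 \cdot 5^{n}}{4} - n + \frac{1}{4}.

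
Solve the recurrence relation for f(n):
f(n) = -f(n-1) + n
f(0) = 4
First-order linear with linear forcing.
Homogeneous solution: f_h(n) = A·(-1)^n.
Try particular f_p(n) = pn + q. Substituting:
  pn + q = -(p(n-1) + q) + n.
Matching the n-coefficient: p = -p + 1 ⇒ p = \frac{1}{2}.
Matching constants: q = p - q ⇒ q = \frac{1}{4}.
General: f(n) = A·(-1)^n + \frac{n}{2} + \frac{1}{4}.
Apply f(0) = 4: A + \frac{1}{4} = 4 ⇒ A = \frac{15}{4}.
So f(n) = \frac{15 \left(-1\right)^{n}}{4} + \frac{n}{2} + \frac{1}{4}.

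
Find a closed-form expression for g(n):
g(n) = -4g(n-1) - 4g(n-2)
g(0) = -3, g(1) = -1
Characteristic equation: x² + 4x + 4 = 0, which is (x - (-2))².
Repeated root r = -2.
General solution: g(n) = (A + Bn)·(-2)^n.
From g(0) = -3: A = -3.
From g(1) = -1: (A + B)·(-2) = -1 ⇒ B = \frac{7}{2}.
So g(n) = \left(\frac{7 n}{2} - 3\right) \cdot (-2)^n.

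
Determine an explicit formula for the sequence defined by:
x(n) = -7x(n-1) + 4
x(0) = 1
First-order linear non-homogeneous.
Homogeneous solution: x_h(n) = A·(-7)^n.
Try constant particular solution x_p = K: K = -7K + 4 ⇒ K = \frac{1}{2}.
General: x(n) = A·(-7)^n + \frac{1}{2}.
Apply x(0) = 1: A + \frac{1}{2} = 1 ⇒ A = \frac{1}{2}.
So x(n) = \frac{\left(-7\right)^{n}}{2} + \frac{1}{2}.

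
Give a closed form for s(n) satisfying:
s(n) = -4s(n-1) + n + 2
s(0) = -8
First-order linear with linear forcing.
Homogeneous solution: s_h(n) = A·(-4)^n.
Try particular s_p(n) = pn + q. Substituting:
  pn + q = -4(p(n-1) + q) + n + 2.
Matching the n-coefficient: p = -4p + 1 ⇒ p = \frac{1}{5}.
Matching constants: q = 4p - 4q + 2 ⇒ q = \frac{14}{25}.
General: s(n) = A·(-4)^n + \frac{n}{5} + \frac{14}{25}.
Apply s(0) = -8: A + \frac{14}{25} = -8 ⇒ A = - \frac{214}{25}.
So s(n) = - \frac{214 \left(-4\right)^{n}}{25} + \frac{n}{5} + \frac{14}{25}.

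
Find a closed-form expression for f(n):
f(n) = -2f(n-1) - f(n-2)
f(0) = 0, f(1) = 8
Characteristic equation: x² + 2x + 1 = 0, which is (x - (-1))².
Repeated root r = -1.
General solution: f(n) = (A + Bn)·(-1)^n.
From f(0) = 0: A = 0.
From f(1) = 8: (A + B)·(-1) = 8 ⇒ B = -8.
So f(n) = \left(- 8 n\right) \cdot (-1)^n.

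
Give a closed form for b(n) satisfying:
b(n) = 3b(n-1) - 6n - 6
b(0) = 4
First-order linear with linear forcing.
Homogeneous solution: b_h(n) = A·(3)^n.
Try particular b_p(n) = pn + q. Substituting:
  pn + q = 3(p(n-1) + q) - 6n - 6.
Matching the n-coefficient: p = 3p - 6 ⇒ p = 3.
Matching constants: q = -3p + 3q - 6 ⇒ q = \frac{15}{2}.
General: b(n) = A·(3)^n + 3 n + \frac{15}{2}.
Apply b(0) = 4: A + \frac{15}{2} = 4 ⇒ A = - \frac{7}{2}.
So b(n) = - \frac{7 \cdot 3^{n}}{2} + 3 n + \frac{15}{2}.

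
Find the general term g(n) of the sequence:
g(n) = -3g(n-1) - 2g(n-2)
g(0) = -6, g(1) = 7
Characteristic equation: x² + 3x + 2 = 0, which factors as (x - (-1))(x - (-2)) = 0.
Roots r₁ = -1, r₂ = -2 (distinct).
General solution: g(n) = A·(-1)^n + B·(-2)^n.
From g(0) = -6: A + B = -6.
From g(1) = 7: -A - 2B = 7.
Solving: A = -5, B = -1.
So g(n) = - 5 \left(-1\right)^{n} - \left(-2\right)^{n}.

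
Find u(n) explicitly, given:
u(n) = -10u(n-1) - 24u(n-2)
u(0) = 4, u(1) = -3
Characteristic equation: x² + 10x + 24 = 0, which factors as (x - (-6))(x - (-4)) = 0.
Roots r₁ = -6, r₂ = -4 (distinct).
General solution: u(n) = A·(-6)^n + B·(-4)^n.
From u(0) = 4: A + B = 4.
From u(1) = -3: -6A - 4B = -3.
Solving: A = - \frac{13}{2}, B = \frac{21}{2}.
So u(n) = \frac{21 \left(-4\right)^{n}}{2} - \frac{13 \left(-6\right)^{n}}{2}.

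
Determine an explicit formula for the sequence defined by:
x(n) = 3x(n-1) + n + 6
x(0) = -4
First-order linear with linear forcing.
Homogeneous solution: x_h(n) = A·(3)^n.
Try particular x_p(n) = pn + q. Substituting:
  pn + q = 3(p(n-1) + q) + n + 6.
Matching the n-coefficient: p = 3p + 1 ⇒ p = - \frac{1}{2}.
Matching constants: q = -3p + 3q + 6 ⇒ q = - \frac{15}{4}.
General: x(n) = A·(3)^n - \frac{n}{2} - \frac{15}{4}.
Apply x(0) = -4: A - \frac{15}{4} = -4 ⇒ A = - \frac{1}{4}.
So x(n) = - \frac{3^{n}}{4} - \frac{n}{2} - \frac{15}{4}.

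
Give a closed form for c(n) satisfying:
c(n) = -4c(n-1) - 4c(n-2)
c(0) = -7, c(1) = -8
Characteristic equation: x² + 4x + 4 = 0, which is (x - (-2))².
Repeated root r = -2.
General solution: c(n) = (A + Bn)·(-2)^n.
From c(0) = -7: A = -7.
From c(1) = -8: (A + B)·(-2) = -8 ⇒ B = 11.
So c(n) = \left(11 n - 7\right) \cdot (-2)^n.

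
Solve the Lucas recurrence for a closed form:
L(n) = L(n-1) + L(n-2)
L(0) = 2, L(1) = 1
This is the Lucas sequence.
Characteristic equation: x² - x - 1 = 0; roots r₁ = \frac{1}{2} + \frac{\sqrt{5}}{2}, r₂ = \frac{1}{2} - \frac{\sqrt{5}}{2}.
General: L(n) = A·r₁^n + B·r₂^n. Solving with L(0)=2, L(1)=1 gives A = 1, B = 1.
So L(n) = 2^{- n} \left(\left(1 - \sqrt{5}\right)^{n} + \left(1 + \sqrt{5}\right)^{n}\right).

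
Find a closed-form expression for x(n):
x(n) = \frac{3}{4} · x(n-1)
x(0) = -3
Pure geometric recurrence with ratio \frac{3}{4}.
By induction x(n) = x(0) · (\frac{3}{4})^n = - 3 \left(\frac{3}{4}\right)^{n}.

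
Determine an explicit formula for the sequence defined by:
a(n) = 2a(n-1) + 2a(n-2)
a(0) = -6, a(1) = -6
Characteristic equation: x² - 2x - 2 = 0.
Discriminant Δ = (2)² + 4·(2) = 12.
Roots r₁,₂ = (2 ± √12)/2, so r₁ = 1 + \sqrt{3}, r₂ = 1 - \sqrt{3}.
General solution: a(n) = A·r₁^n + B·r₂^n.
From the initial conditions, A + B = -6 and r₁A + r₂B = -6.
Since r₁ - r₂ = √12: A = (-6 - (-6)r₂)/√12 = -3, and B = -6 - A = -3.
So a(n) = \left(-3\right)\left(1 + \sqrt{3}\right)^n + \left(-3\right)\left(1 - \sqrt{3}\right)^n.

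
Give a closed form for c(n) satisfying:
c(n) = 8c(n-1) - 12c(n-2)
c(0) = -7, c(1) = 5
Characteristic equation: x² - 8x + 12 = 0, which factors as (x - (6))(x - (2)) = 0.
Roots r₁ = 6, r₂ = 2 (distinct).
General solution: c(n) = A·(6)^n + B·(2)^n.
From c(0) = -7: A + B = -7.
From c(1) = 5: 6A + 2B = 5.
Solving: A = \frac{19}{4}, B = - \frac{47}{4}.
So c(n) = - \frac{47 \cdot 2^{n}}{4} + \frac{19 \cdot 6^{n}}{4}.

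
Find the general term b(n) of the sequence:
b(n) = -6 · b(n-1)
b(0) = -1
Pure geometric recurrence with ratio -6.
By induction b(n) = b(0) · (-6)^n = - \left(-6\right)^{n}.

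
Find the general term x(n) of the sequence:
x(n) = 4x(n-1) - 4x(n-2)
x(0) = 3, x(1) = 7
Characteristic equation: x² - 4x + 4 = 0, which is (x - (2))².
Repeated root r = 2.
General solution: x(n) = (A + Bn)·(2)^n.
From x(0) = 3: A = 3.
From x(1) = 7: (A + B)·(2) = 7 ⇒ B = \frac{1}{2}.
So x(n) = \left(\frac{n}{2} + 3\right) \cdot (2)^n.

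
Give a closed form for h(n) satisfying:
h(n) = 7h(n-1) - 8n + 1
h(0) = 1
First-order linear with linear forcing.
Homogeneous solution: h_h(n) = A·(7)^n.
Try particular h_p(n) = pn + q. Substituting:
  pn + q = 7(p(n-1) + q) - 8n + 1.
Matching the n-coefficient: p = 7p - 8 ⇒ p = \frac{4}{3}.
Matching constants: q = -7p + 7q + 1 ⇒ q = \frac{25}{18}.
General: h(n) = A·(7)^n + \frac{4 n}{3} + \frac{25}{18}.
Apply h(0) = 1: A + \frac{25}{18} = 1 ⇒ A = - \frac{7}{18}.
So h(n) = - \frac{7 \cdot 7^{n}}{18} + \frac{4 n}{3} + \frac{25}{18}.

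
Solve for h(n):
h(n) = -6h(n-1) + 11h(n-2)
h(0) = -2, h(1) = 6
Characteristic equation: x² + 6x - 11 = 0.
Discriminant Δ = (-6)² + 4·(11) = 80.
Roots r₁,₂ = (-6 ± √80)/2, so r₁ = -3 + 2 \sqrt{5}, r₂ = - 2 \sqrt{5} - 3.
General solution: h(n) = A·r₁^n + B·r₂^n.
From the initial conditions, A + B = -2 and r₁A + r₂B = 6.
Since r₁ - r₂ = √80: A = (6 - (-2)r₂)/√80 = -1, and B = -2 - A = -1.
So h(n) = \left(-1\right)\left(-3 + 2 \sqrt{5}\right)^n + \left(-1\right)\left(- 2 \sqrt{5} - 3\right)^n.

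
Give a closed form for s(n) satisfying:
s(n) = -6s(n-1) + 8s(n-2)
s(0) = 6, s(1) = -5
Characteristic equation: x² + 6x - 8 = 0.
Discriminant Δ = (-6)² + 4·(8) = 68.
Roots r₁,₂ = (-6 ± √68)/2, so r₁ = -3 + \sqrt{17}, r₂ = - \sqrt{17} - 3.
General solution: s(n) = A·r₁^n + B·r₂^n.
From the initial conditions, A + B = 6 and r₁A + r₂B = -5.
Since r₁ - r₂ = √68: A = (-5 - (6)r₂)/√68 = \frac{13 \sqrt{17}}{34} + 3, and B = 6 - A = 3 - \frac{13 \sqrt{17}}{34}.
So s(n) = \left(\frac{13 \sqrt{17}}{34} + 3\right)\left(-3 + \sqrt{17}\right)^n + \left(3 - \frac{13 \sqrt{17}}{34}\right)\left(- \sqrt{17} - 3\right)^n.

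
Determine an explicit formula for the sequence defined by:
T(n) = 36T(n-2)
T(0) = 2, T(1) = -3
Characteristic equation: x² - 36 = 0, which factors as (x - (-6))(x - (6)) = 0.
Roots r₁ = -6, r₂ = 6 (distinct).
General solution: T(n) = A·(-6)^n + B·(6)^n.
From T(0) = 2: A + B = 2.
From T(1) = -3: -6A + 6B = -3.
Solving: A = \frac{5}{4}, B = \frac{3}{4}.
So T(n) = \frac{5 \left(-6\right)^{n}}{4} + \frac{3 \cdot 6^{n}}{4}.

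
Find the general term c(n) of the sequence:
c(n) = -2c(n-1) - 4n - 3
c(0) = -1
First-order linear with linear forcing.
Homogeneous solution: c_h(n) = A·(-2)^n.
Try particular c_p(n) = pn + q. Substituting:
  pn + q = -2(p(n-1) + q) - 4n - 3.
Matching the n-coefficient: p = -2p - 4 ⇒ p = - \frac{4}{3}.
Matching constants: q = 2p - 2q - 3 ⇒ q = - \frac{17}{9}.
General: c(n) = A·(-2)^n - \frac{4 n}{3} - \frac{17}{9}.
Apply c(0) = -1: A - \frac{17}{9} = -1 ⇒ A = \frac{8}{9}.
So c(n) = \frac{8 \left(-2\right)^{n}}{9} - \frac{4 n}{3} - \frac{17}{9}.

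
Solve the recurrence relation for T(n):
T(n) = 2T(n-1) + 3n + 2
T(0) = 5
First-order linear with linear forcing.
Homogeneous solution: T_h(n) = A·(2)^n.
Try particular T_p(n) = pn + q. Substituting:
  pn + q = 2(p(n-1) + q) + 3n + 2.
Matching the n-coefficient: p = 2p + 3 ⇒ p = -3.
Matching constants: q = -2p + 2q + 2 ⇒ q = -8.
General: T(n) = A·(2)^n - 3 n - 8.
Apply T(0) = 5: A - 8 = 5 ⇒ A = 13.
So T(n) = 13 \cdot 2^{n} - 3 n - 8.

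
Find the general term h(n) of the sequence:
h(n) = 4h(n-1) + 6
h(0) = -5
First-order linear non-homogeneous.
Homogeneous solution: h_h(n) = A·(4)^n.
Try constant particular solution h_p = K: K = 4K + 6 ⇒ K = -2.
General: h(n) = A·(4)^n - 2.
Apply h(0) = -5: A - 2 = -5 ⇒ A = -3.
So h(n) = - 3 \cdot 4^{n} - 2.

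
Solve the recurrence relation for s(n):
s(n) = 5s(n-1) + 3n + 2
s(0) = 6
First-order linear with linear forcing.
Homogeneous solution: s_h(n) = A·(5)^n.
Try particular s_p(n) = pn + q. Substituting:
  pn + q = 5(p(n-1) + q) + 3n + 2.
Matching the n-coefficient: p = 5p + 3 ⇒ p = - \frac{3}{4}.
Matching constants: q = -5p + 5q + 2 ⇒ q = - \frac{23}{16}.
General: s(n) = A·(5)^n - \frac{3 n}{4} - \frac{23}{16}.
Apply s(0) = 6: A - \frac{23}{16} = 6 ⇒ A = \frac{119}{16}.
So s(n) = \frac{119 \cdot 5^{n}}{16} - \frac{3 n}{4} - \frac{23}{16}.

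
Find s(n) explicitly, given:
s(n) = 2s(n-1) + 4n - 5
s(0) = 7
First-order linear with linear forcing.
Homogeneous solution: s_h(n) = A·(2)^n.
Try particular s_p(n) = pn + q. Substituting:
  pn + q = 2(p(n-1) + q) + 4n - 5.
Matching the n-coefficient: p = 2p + 4 ⇒ p = -4.
Matching constants: q = -2p + 2q - 5 ⇒ q = -3.
General: s(n) = A·(2)^n - 4 n - 3.
Apply s(0) = 7: A - 3 = 7 ⇒ A = 10.
So s(n) = 10 \cdot 2^{n} - 4 n - 3.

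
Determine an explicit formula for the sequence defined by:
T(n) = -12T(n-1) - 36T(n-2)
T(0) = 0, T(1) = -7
Characteristic equation: x² + 12x + 36 = 0, which is (x - (-6))².
Repeated root r = -6.
General solution: T(n) = (A + Bn)·(-6)^n.
From T(0) = 0: A = 0.
From T(1) = -7: (A + B)·(-6) = -7 ⇒ B = \frac{7}{6}.
So T(n) = \left(\frac{7 n}{6}\right) \cdot (-6)^n.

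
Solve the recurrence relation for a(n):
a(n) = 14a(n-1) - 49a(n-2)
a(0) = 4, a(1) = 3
Characteristic equation: x² - 14x + 49 = 0, which is (x - (7))².
Repeated root r = 7.
General solution: a(n) = (A + Bn)·(7)^n.
From a(0) = 4: A = 4.
From a(1) = 3: (A + B)·(7) = 3 ⇒ B = - \frac{25}{7}.
So a(n) = \left(4 - \frac{25 n}{7}\right) \cdot (7)^n.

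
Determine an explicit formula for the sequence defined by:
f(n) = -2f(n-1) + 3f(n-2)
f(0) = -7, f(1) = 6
Characteristic equation: x² + 2x - 3 = 0, which factors as (x - (-3))(x - (1)) = 0.
Roots r₁ = -3, r₂ = 1 (distinct).
General solution: f(n) = A·(-3)^n + B·(1)^n.
From f(0) = -7: A + B = -7.
From f(1) = 6: -3A + B = 6.
Solving: A = - \frac{13}{4}, B = - \frac{15}{4}.
So f(n) = - \frac{13 \left(-3\right)^{n}}{4} - \frac{15}{4}.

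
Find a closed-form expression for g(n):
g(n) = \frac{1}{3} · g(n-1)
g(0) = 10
Pure geometric recurrence with ratio \frac{1}{3}.
By induction g(n) = g(0) · (\frac{1}{3})^n = 10 \cdot 3^{- n}.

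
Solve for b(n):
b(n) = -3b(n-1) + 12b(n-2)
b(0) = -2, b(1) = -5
Characteristic equation: x² + 3x - 12 = 0.
Discriminant Δ = (-3)² + 4·(12) = 57.
Roots r₁,₂ = (-3 ± √57)/2, so r₁ = - \frac{3}{2} + \frac{\sqrt{57}}{2}, r₂ = - \frac{\sqrt{57}}{2} - \frac{3}{2}.
General solution: b(n) = A·r₁^n + B·r₂^n.
From the initial conditions, A + B = -2 and r₁A + r₂B = -5.
Since r₁ - r₂ = √57: A = (-5 - (-2)r₂)/√57 = - \frac{8 \sqrt{57}}{57} - 1, and B = -2 - A = -1 + \frac{8 \sqrt{57}}{57}.
So b(n) = \left(- \frac{8 \sqrt{57}}{57} - 1\right)\left(- \frac{3}{2} + \frac{\sqrt{57}}{2}\right)^n + \left(-1 + \frac{8 \sqrt{57}}{57}\right)\left(- \frac{\sqrt{57}}{2} - \frac{3}{2}\right)^n.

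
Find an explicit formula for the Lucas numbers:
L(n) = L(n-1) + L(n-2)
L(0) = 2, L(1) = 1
This is the Lucas sequence.
Characteristic equation: x² - x - 1 = 0; roots r₁ = \frac{1}{2} + \frac{\sqrt{5}}{2}, r₂ = \frac{1}{2} - \frac{\sqrt{5}}{2}.
General: L(n) = A·r₁^n + B·r₂^n. Solving with L(0)=2, L(1)=1 gives A = 1, B = 1.
So L(n) = 2^{- n} \left(\left(1 - \sqrt{5}\right)^{n} + \left(1 + \sqrt{5}\right)^{n}\right).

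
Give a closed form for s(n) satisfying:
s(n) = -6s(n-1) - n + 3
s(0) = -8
First-order linear with linear forcing.
Homogeneous solution: s_h(n) = A·(-6)^n.
Try particular s_p(n) = pn + q. Substituting:
  pn + q = -6(p(n-1) + q) - n + 3.
Matching the n-coefficient: p = -6p - 1 ⇒ p = - \frac{1}{7}.
Matching constants: q = 6p - 6q + 3 ⇒ q = \frac{15}{49}.
General: s(n) = A·(-6)^n - \frac{n}{7} + \frac{15}{49}.
Apply s(0) = -8: A + \frac{15}{49} = -8 ⇒ A = - \frac{407}{49}.
So s(n) = - \frac{407 \left(-6\right)^{n}}{49} - \frac{n}{7} + \frac{15}{49}.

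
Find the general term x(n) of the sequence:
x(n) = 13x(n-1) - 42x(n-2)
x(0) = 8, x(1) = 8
Characteristic equation: x² - 13x + 42 = 0, which factors as (x - (6))(x - (7)) = 0.
Roots r₁ = 6, r₂ = 7 (distinct).
General solution: x(n) = A·(6)^n + B·(7)^n.
From x(0) = 8: A + B = 8.
From x(1) = 8: 6A + 7B = 8.
Solving: A = 48, B = -40.
So x(n) = 48 \cdot 6^{n} - 40 \cdot 7^{n}.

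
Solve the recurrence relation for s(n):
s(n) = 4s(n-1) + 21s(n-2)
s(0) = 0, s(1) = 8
Characteristic equation: x² - 4x - 21 = 0, which factors as (x - (-3))(x - (7)) = 0.
Roots r₁ = -3, r₂ = 7 (distinct).
General solution: s(n) = A·(-3)^n + B·(7)^n.
From s(0) = 0: A + B = 0.
From s(1) = 8: -3A + 7B = 8.
Solving: A = - \frac{4}{5}, B = \frac{4}{5}.
So s(n) = - \frac{4 \left(-3\right)^{n}}{5} + \frac{4 \cdot 7^{n}}{5}.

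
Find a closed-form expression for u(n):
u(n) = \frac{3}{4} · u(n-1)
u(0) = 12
Pure geometric recurrence with ratio \frac{3}{4}.
By induction u(n) = u(0) · (\frac{3}{4})^n = 12 \left(\frac{3}{4}\right)^{n}.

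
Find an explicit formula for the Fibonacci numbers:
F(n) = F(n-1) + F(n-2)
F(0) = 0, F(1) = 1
This is the Fibonacci sequence.
Characteristic equation: x² - x - 1 = 0; roots r₁ = \frac{1}{2} + \frac{\sqrt{5}}{2}, r₂ = \frac{1}{2} - \frac{\sqrt{5}}{2}.
General: F(n) = A·r₁^n + B·r₂^n. Solving with F(0)=0, F(1)=1 gives A = \frac{\sqrt{5}}{5}, B = - \frac{\sqrt{5}}{5}.
So F(n) = \frac{2^{- n} \sqrt{5} \left(- \left(1 - \sqrt{5}\right)^{n} + \left(1 + \sqrt{5}\right)^{n}\right)}{5}.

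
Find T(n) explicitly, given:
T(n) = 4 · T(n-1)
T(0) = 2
Pure geometric recurrence with ratio 4.
By induction T(n) = T(0) · (4)^n = 2 \cdot 4^{n}.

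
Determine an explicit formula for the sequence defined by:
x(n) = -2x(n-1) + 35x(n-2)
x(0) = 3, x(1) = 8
Characteristic equation: x² + 2x - 35 = 0, which factors as (x - (-7))(x - (5)) = 0.
Roots r₁ = -7, r₂ = 5 (distinct).
General solution: x(n) = A·(-7)^n + B·(5)^n.
From x(0) = 3: A + B = 3.
From x(1) = 8: -7A + 5B = 8.
Solving: A = \frac{7}{12}, B = \frac{29}{12}.
So x(n) = \frac{7 \left(-7\right)^{n}}{12} + \frac{29 \cdot 5^{n}}{12}.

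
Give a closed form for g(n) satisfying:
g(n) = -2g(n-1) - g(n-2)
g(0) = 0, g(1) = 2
Characteristic equation: x² + 2x + 1 = 0, which is (x - (-1))².
Repeated root r = -1.
General solution: g(n) = (A + Bn)·(-1)^n.
From g(0) = 0: A = 0.
From g(1) = 2: (A + B)·(-1) = 2 ⇒ B = -2.
So g(n) = \left(- 2 n\right) \cdot (-1)^n.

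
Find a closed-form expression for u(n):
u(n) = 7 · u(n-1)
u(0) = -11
Pure geometric recurrence with ratio 7.
By induction u(n) = u(0) · (7)^n = - 11 \cdot 7^{n}.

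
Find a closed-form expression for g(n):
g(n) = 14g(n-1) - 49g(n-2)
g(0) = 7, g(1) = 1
Characteristic equation: x² - 14x + 49 = 0, which is (x - (7))².
Repeated root r = 7.
General solution: g(n) = (A + Bn)·(7)^n.
From g(0) = 7: A = 7.
From g(1) = 1: (A + B)·(7) = 1 ⇒ B = - \frac{48}{7}.
So g(n) = \left(7 - \frac{48 n}{7}\right) \cdot (7)^n.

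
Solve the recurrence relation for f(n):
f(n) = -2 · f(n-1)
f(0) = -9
Pure geometric recurrence with ratio -2.
By induction f(n) = f(0) · (-2)^n = - 9 \left(-2\right)^{n}.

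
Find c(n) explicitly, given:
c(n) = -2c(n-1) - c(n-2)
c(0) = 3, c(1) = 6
Characteristic equation: x² + 2x + 1 = 0, which is (x - (-1))².
Repeated root r = -1.
General solution: c(n) = (A + Bn)·(-1)^n.
From c(0) = 3: A = 3.
From c(1) = 6: (A + B)·(-1) = 6 ⇒ B = -9.
So c(n) = \left(3 - 9 n\right) \cdot (-1)^n.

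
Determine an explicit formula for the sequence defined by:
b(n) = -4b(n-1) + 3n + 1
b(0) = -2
First-order linear with linear forcing.
Homogeneous solution: b_h(n) = A·(-4)^n.
Try particular b_p(n) = pn + q. Substituting:
  pn + q = -4(p(n-1) + q) + 3n + 1.
Matching the n-coefficient: p = -4p + 3 ⇒ p = \frac{3}{5}.
Matching constants: q = 4p - 4q + 1 ⇒ q = \frac{17}{25}.
General: b(n) = A·(-4)^n + \frac{3 n}{5} + \frac{17}{25}.
Apply b(0) = -2: A + \frac{17}{25} = -2 ⇒ A = - \frac{67}{25}.
So b(n) = - \frac{67 \left(-4\right)^{n}}{25} + \frac{3 n}{5} + \frac{17}{25}.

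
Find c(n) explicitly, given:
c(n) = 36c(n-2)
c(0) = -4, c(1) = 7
Characteristic equation: x² - 36 = 0, which factors as (x - (6))(x - (-6)) = 0.
Roots r₁ = 6, r₂ = -6 (distinct).
General solution: c(n) = A·(6)^n + B·(-6)^n.
From c(0) = -4: A + B = -4.
From c(1) = 7: 6A - 6B = 7.
Solving: A = - \frac{17}{12}, B = - \frac{31}{12}.
So c(n) = - \frac{31 \left(-6\right)^{n}}{12} - \frac{17 \cdot 6^{n}}{12}.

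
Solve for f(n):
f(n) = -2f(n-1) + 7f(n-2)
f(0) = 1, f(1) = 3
Characteristic equation: x² + 2x - 7 = 0.
Discriminant Δ = (-2)² + 4·(7) = 32.
Roots r₁,₂ = (-2 ± √32)/2, so r₁ = -1 + 2 \sqrt{2}, r₂ = - 2 \sqrt{2} - 1.
General solution: f(n) = A·r₁^n + B·r₂^n.
From the initial conditions, A + B = 1 and r₁A + r₂B = 3.
Since r₁ - r₂ = √32: A = (3 - (1)r₂)/√32 = \frac{1}{2} + \frac{\sqrt{2}}{2}, and B = 1 - A = \frac{1}{2} - \frac{\sqrt{2}}{2}.
So f(n) = \left(\frac{1}{2} + \frac{\sqrt{2}}{2}\right)\left(-1 + 2 \sqrt{2}\right)^n + \left(\frac{1}{2} - \frac{\sqrt{2}}{2}\right)\left(- 2 \sqrt{2} - 1\right)^n.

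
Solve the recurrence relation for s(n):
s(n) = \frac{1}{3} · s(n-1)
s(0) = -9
Pure geometric recurrence with ratio \frac{1}{3}.
By induction s(n) = s(0) · (\frac{1}{3})^n = - 9 \cdot 3^{- n}.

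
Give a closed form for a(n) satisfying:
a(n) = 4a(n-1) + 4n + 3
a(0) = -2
First-order linear with linear forcing.
Homogeneous solution: a_h(n) = A·(4)^n.
Try particular a_p(n) = pn + q. Substituting:
  pn + q = 4(p(n-1) + q) + 4n + 3.
Matching the n-coefficient: p = 4p + 4 ⇒ p = - \frac{4}{3}.
Matching constants: q = -4p + 4q + 3 ⇒ q = - \frac{25}{9}.
General: a(n) = A·(4)^n - \frac{4 n}{3} - \frac{25}{9}.
Apply a(0) = -2: A - \frac{25}{9} = -2 ⇒ A = \frac{7}{9}.
So a(n) = \frac{7 \cdot 4^{n}}{9} - \frac{4 n}{3} - \frac{25}{9}.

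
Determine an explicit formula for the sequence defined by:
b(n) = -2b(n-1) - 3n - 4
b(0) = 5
First-order linear with linear forcing.
Homogeneous solution: b_h(n) = A·(-2)^n.
Try particular b_p(n) = pn + q. Substituting:
  pn + q = -2(p(n-1) + q) - 3n - 4.
Matching the n-coefficient: p = -2p - 3 ⇒ p = -1.
Matching constants: q = 2p - 2q - 4 ⇒ q = -2.
General: b(n) = A·(-2)^n - n - 2.
Apply b(0) = 5: A - 2 = 5 ⇒ A = 7.
So b(n) = 7 \left(-2\right)^{n} - n - 2.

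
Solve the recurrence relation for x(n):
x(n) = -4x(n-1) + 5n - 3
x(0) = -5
First-order linear with linear forcing.
Homogeneous solution: x_h(n) = A·(-4)^n.
Try particular x_p(n) = pn + q. Substituting:
  pn + q = -4(p(n-1) + q) + 5n - 3.
Matching the n-coefficient: p = -4p + 5 ⇒ p = 1.
Matching constants: q = 4p - 4q - 3 ⇒ q = \frac{1}{5}.
General: x(n) = A·(-4)^n + n + \frac{1}{5}.
Apply x(0) = -5: A + \frac{1}{5} = -5 ⇒ A = - \frac{26}{5}.
So x(n) = - \frac{26 \left(-4\right)^{n}}{5} + n + \frac{1}{5}.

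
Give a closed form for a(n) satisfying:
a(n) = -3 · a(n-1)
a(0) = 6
Pure geometric recurrence with ratio -3.
By induction a(n) = a(0) · (-3)^n = 6 \left(-3\right)^{n}.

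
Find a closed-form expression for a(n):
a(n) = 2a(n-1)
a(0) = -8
This is a homogeneous first-order recurrence with ratio 2.
By induction a(n) = a(0) · (2)^n = - 8 \cdot 2^{n}.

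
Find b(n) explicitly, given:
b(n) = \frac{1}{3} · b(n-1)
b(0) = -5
Pure geometric recurrence with ratio \frac{1}{3}.
By induction b(n) = b(0) · (\frac{1}{3})^n = - 5 \cdot 3^{- n}.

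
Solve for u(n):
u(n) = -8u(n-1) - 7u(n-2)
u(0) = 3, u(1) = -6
Characteristic equation: x² + 8x + 7 = 0, which factors as (x - (-1))(x - (-7)) = 0.
Roots r₁ = -1, r₂ = -7 (distinct).
General solution: u(n) = A·(-1)^n + B·(-7)^n.
From u(0) = 3: A + B = 3.
From u(1) = -6: -A - 7B = -6.
Solving: A = \frac{5}{2}, B = \frac{1}{2}.
So u(n) = \frac{5 \left(-1\right)^{n}}{2} + \frac{\left(-7\right)^{n}}{2}.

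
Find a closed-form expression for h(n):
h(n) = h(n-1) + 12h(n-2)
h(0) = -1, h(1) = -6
Characteristic equation: x² - x - 12 = 0, which factors as (x - (4))(x - (-3)) = 0.
Roots r₁ = 4, r₂ = -3 (distinct).
General solution: h(n) = A·(4)^n + B·(-3)^n.
From h(0) = -1: A + B = -1.
From h(1) = -6: 4A - 3B = -6.
Solving: A = - \frac{9}{7}, B = \frac{2}{7}.
So h(n) = \frac{2 \left(-3\right)^{n}}{7} - \frac{9 \cdot 4^{n}}{7}.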